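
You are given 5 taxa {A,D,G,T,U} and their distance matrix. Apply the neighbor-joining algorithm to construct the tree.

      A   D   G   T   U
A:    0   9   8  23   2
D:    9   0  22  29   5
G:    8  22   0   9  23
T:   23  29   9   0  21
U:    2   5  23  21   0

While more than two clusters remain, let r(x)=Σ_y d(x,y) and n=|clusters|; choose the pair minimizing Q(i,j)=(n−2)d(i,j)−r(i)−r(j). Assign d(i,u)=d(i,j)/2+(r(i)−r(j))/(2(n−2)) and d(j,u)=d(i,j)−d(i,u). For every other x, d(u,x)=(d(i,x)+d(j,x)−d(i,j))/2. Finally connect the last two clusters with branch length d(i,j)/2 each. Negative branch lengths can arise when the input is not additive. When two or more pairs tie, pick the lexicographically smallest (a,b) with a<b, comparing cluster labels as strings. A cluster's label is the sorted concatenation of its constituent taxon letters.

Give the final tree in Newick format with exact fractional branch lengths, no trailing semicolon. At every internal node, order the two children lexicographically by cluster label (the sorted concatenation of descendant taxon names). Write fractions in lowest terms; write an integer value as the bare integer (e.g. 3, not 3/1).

1. join G+T (d=9, Q=-117) ⇒ GT; edges |G|=7/6, |T|=47/6
  updated: d(A,GT)=11, d(D,GT)=21, d(GT,U)=35/2
2. join A+GT (d=11, Q=-99/2) ⇒ AGT; edges |A|=-11/8, |GT|=99/8
  updated: d(AGT,D)=19/2, d(AGT,U)=17/4
3. join AGT+D (d=19/2, Q=-75/4) ⇒ ADGT; edges |AGT|=35/8, |D|=41/8
  updated: d(ADGT,U)=-1/8
4. join ADGT+U (d=-1/8) ⇒ ADGTU; edges |ADGT|=-1/16, |U|=-1/16
final tree: (((A:-11/8,(G:7/6,T:47/6):99/8):35/8,D:41/8):-1/16,U:-1/16)
total length: 235/8

(((A:-11/8,(G:7/6,T:47/6):99/8):35/8,D:41/8):-1/16,U:-1/16)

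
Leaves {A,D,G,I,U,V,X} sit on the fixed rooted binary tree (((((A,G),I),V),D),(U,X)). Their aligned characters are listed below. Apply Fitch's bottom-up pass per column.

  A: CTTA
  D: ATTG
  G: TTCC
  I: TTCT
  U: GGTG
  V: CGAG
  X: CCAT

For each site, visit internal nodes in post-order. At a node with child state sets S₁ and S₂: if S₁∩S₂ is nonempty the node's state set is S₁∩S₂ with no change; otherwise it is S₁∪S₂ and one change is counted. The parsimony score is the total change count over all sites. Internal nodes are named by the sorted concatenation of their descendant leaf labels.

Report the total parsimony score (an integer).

[col 0] AG: children A:{C}, G:{T} ∪→ {C,T}; cost 1
[col 0] AGI: children AG:{C,T}, I:{T} ∩→ {T}; cost 0
[col 0] AGIV: children AGI:{T}, V:{C} ∪→ {C,T}; cost 1
[col 0] ADGIV: children AGIV:{C,T}, D:{A} ∪→ {A,C,T}; cost 1
[col 0] UX: children U:{G}, X:{C} ∪→ {C,G}; cost 1
[col 0] ADGIUVX: children ADGIV:{A,C,T}, UX:{C,G} ∩→ {C}; cost 0
[col 1] AG: children A:{T}, G:{T} ∩→ {T}; cost 0
[col 1] AGI: children AG:{T}, I:{T} ∩→ {T}; cost 0
[col 1] AGIV: children AGI:{T}, V:{G} ∪→ {G,T}; cost 1
[col 1] ADGIV: children AGIV:{G,T}, D:{T} ∩→ {T}; cost 0
[col 1] UX: children U:{G}, X:{C} ∪→ {C,G}; cost 1
[col 1] ADGIUVX: children ADGIV:{T}, UX:{C,G} ∪→ {C,G,T}; cost 1
[col 2] AG: children A:{T}, G:{C} ∪→ {C,T}; cost 1
[col 2] AGI: children AG:{C,T}, I:{C} ∩→ {C}; cost 0
[col 2] AGIV: children AGI:{C}, V:{A} ∪→ {A,C}; cost 1
[col 2] ADGIV: children AGIV:{A,C}, D:{T} ∪→ {A,C,T}; cost 1
[col 2] UX: children U:{T}, X:{A} ∪→ {A,T}; cost 1
[col 2] ADGIUVX: children ADGIV:{A,C,T}, UX:{A,T} ∩→ {A,T}; cost 0
[col 3] AG: children A:{A}, G:{C} ∪→ {A,C}; cost 1
[col 3] AGI: children AG:{A,C}, I:{T} ∪→ {A,C,T}; cost 1
[col 3] AGIV: children AGI:{A,C,T}, V:{G} ∪→ {A,C,G,T}; cost 1
[col 3] ADGIV: children AGIV:{A,C,G,T}, D:{G} ∩→ {G}; cost 0
[col 3] UX: children U:{G}, X:{T} ∪→ {G,T}; cost 1
[col 3] ADGIUVX: children ADGIV:{G}, UX:{G,T} ∩→ {G}; cost 0
per-site changes: [4, 3, 4, 4]; total = 15

15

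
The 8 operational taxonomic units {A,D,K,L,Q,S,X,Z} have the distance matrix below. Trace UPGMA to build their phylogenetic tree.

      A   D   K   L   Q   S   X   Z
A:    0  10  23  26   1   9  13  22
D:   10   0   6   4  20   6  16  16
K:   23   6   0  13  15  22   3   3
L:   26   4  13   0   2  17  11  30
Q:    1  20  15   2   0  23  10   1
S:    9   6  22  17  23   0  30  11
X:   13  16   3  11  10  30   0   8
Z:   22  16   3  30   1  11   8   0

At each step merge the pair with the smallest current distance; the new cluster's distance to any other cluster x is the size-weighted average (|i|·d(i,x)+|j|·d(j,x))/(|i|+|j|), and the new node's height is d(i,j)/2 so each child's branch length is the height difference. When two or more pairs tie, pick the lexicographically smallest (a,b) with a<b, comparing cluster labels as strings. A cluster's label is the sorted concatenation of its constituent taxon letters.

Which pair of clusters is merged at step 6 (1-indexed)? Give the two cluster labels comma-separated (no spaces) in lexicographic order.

AQ,KXZ

1. join A+Q (d=1) ⇒ AQ; edges |A|=1/2, |Q|=1/2
  updated: d(AQ,D)=15, d(AQ,K)=19, d(AQ,L)=14, d(AQ,S)=16, d(AQ,X)=23/2, d(AQ,Z)=23/2
2. join K+X (d=3) ⇒ KX; edges |K|=3/2, |X|=3/2
  updated: d(AQ,KX)=61/4, d(D,KX)=11, d(KX,L)=12, d(KX,S)=26, d(KX,Z)=11/2
3. join D+L (d=4) ⇒ DL; edges |D|=2, |L|=2
  updated: d(AQ,DL)=29/2, d(DL,KX)=23/2, d(DL,S)=23/2, d(DL,Z)=23
4. join KX+Z (d=11/2) ⇒ KXZ; edges |KX|=5/4, |Z|=11/4
  updated: d(AQ,KXZ)=14, d(DL,KXZ)=46/3, d(KXZ,S)=21
5. join DL+S (d=23/2) ⇒ DLS; edges |DL|=15/4, |S|=23/4
  updated: d(AQ,DLS)=15, d(DLS,KXZ)=155/9
6. join AQ+KXZ (d=14) ⇒ AKQXZ; edges |AQ|=13/2, |KXZ|=17/4
  updated: d(AKQXZ,DLS)=49/3
7. join AKQXZ+DLS (d=49/3) ⇒ ADKLQSXZ; edges |AKQXZ|=7/6, |DLS|=29/12
final tree: (((A:1/2,Q:1/2):13/2,((K:3/2,X:3/2):5/4,Z:11/4):17/4):7/6,((D:2,L:2):15/4,S:23/4):29/12)
total length: 215/6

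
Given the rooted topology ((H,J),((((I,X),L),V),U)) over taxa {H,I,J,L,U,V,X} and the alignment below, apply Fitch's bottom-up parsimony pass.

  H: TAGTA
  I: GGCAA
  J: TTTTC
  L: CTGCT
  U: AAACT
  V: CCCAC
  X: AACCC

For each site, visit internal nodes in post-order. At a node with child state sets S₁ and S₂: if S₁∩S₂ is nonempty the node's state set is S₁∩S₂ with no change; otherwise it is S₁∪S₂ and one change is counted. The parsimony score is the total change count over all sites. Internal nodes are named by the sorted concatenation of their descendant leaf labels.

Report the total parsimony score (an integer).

19

HJ@0: {T} ∩ {T} = {T} (intersection, +0)
IX@0: {G} ∪ {A} = {A,G} (union, +1)
ILX@0: {A,G} ∪ {C} = {A,C,G} (union, +1)
ILVX@0: {A,C,G} ∩ {C} = {C} (intersection, +0)
ILUVX@0: {C} ∪ {A} = {A,C} (union, +1)
HIJLUVX@0: {T} ∪ {A,C} = {A,C,T} (union, +1)
HJ@1: {A} ∪ {T} = {A,T} (union, +1)
IX@1: {G} ∪ {A} = {A,G} (union, +1)
ILX@1: {A,G} ∪ {T} = {A,G,T} (union, +1)
ILVX@1: {A,G,T} ∪ {C} = {A,C,G,T} (union, +1)
ILUVX@1: {A,C,G,T} ∩ {A} = {A} (intersection, +0)
HIJLUVX@1: {A,T} ∩ {A} = {A} (intersection, +0)
HJ@2: {G} ∪ {T} = {G,T} (union, +1)
IX@2: {C} ∩ {C} = {C} (intersection, +0)
ILX@2: {C} ∪ {G} = {C,G} (union, +1)
ILVX@2: {C,G} ∩ {C} = {C} (intersection, +0)
ILUVX@2: {C} ∪ {A} = {A,C} (union, +1)
HIJLUVX@2: {G,T} ∪ {A,C} = {A,C,G,T} (union, +1)
HJ@3: {T} ∩ {T} = {T} (intersection, +0)
IX@3: {A} ∪ {C} = {A,C} (union, +1)
ILX@3: {A,C} ∩ {C} = {C} (intersection, +0)
ILVX@3: {C} ∪ {A} = {A,C} (union, +1)
ILUVX@3: {A,C} ∩ {C} = {C} (intersection, +0)
HIJLUVX@3: {T} ∪ {C} = {C,T} (union, +1)
HJ@4: {A} ∪ {C} = {A,C} (union, +1)
IX@4: {A} ∪ {C} = {A,C} (union, +1)
ILX@4: {A,C} ∪ {T} = {A,C,T} (union, +1)
ILVX@4: {A,C,T} ∩ {C} = {C} (intersection, +0)
ILUVX@4: {C} ∪ {T} = {C,T} (union, +1)
HIJLUVX@4: {A,C} ∩ {C,T} = {C} (intersection, +0)
per-site changes: [4, 4, 4, 3, 4]; total = 19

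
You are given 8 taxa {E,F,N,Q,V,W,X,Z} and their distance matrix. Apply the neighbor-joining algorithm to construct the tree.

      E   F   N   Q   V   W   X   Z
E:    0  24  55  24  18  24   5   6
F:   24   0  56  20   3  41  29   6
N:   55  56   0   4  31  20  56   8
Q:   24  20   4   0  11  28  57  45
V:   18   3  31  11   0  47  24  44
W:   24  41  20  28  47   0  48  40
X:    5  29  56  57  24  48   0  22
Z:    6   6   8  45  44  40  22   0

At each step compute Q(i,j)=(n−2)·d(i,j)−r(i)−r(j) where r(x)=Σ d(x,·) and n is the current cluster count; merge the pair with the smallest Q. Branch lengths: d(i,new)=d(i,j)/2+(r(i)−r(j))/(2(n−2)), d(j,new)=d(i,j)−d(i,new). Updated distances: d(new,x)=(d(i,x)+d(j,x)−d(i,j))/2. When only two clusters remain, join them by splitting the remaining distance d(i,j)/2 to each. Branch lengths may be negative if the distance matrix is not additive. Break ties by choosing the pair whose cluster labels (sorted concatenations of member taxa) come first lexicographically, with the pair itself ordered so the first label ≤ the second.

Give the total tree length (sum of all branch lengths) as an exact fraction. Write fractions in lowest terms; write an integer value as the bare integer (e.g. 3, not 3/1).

iteration 1: select N,Q (d=4, Q=-395); attach at lengths (65/12, -17/12); label the merged cluster NQ
  updated: d(E,NQ)=75/2, d(F,NQ)=36, d(NQ,V)=19, d(NQ,W)=22, d(NQ,X)=109/2, d(NQ,Z)=49/2
iteration 2: select NQ,W (d=22, Q=-611/2); attach at lengths (163/20, 277/20); label the merged cluster NQW
  updated: d(E,NQW)=79/4, d(F,NQW)=55/2, d(NQW,V)=22, d(NQW,X)=161/4, d(NQW,Z)=85/4
iteration 3: select F,V (d=3, Q=-377/2); attach at lengths (-19/16, 67/16); label the merged cluster FV
  updated: d(E,FV)=39/2, d(FV,NQW)=93/4, d(FV,X)=25, d(FV,Z)=47/2
iteration 4: select E,X (d=5, Q=-255/2); attach at lengths (-9/2, 19/2); label the merged cluster EX
  updated: d(EX,FV)=79/4, d(EX,NQW)=55/2, d(EX,Z)=23/2
iteration 5: select EX,Z (d=23/2, Q=-92); attach at lengths (51/8, 41/8); label the merged cluster EXZ
  updated: d(EXZ,FV)=127/8, d(EXZ,NQW)=149/8
iteration 6: select EXZ,FV (d=127/8, Q=-231/4); attach at lengths (45/8, 41/4); label the merged cluster EFVXZ
  updated: d(EFVXZ,NQW)=13
iteration 7: select EFVXZ,NQW (d=13); attach at lengths (13/2, 13/2); label the merged cluster EFNQVWXZ
final tree: ((((E:-9/2,X:19/2):51/8,Z:41/8):45/8,(F:-19/16,V:67/16):41/4):13/2,((N:65/12,Q:-17/12):163/20,W:277/20):13/2)
total length: 595/8

595/8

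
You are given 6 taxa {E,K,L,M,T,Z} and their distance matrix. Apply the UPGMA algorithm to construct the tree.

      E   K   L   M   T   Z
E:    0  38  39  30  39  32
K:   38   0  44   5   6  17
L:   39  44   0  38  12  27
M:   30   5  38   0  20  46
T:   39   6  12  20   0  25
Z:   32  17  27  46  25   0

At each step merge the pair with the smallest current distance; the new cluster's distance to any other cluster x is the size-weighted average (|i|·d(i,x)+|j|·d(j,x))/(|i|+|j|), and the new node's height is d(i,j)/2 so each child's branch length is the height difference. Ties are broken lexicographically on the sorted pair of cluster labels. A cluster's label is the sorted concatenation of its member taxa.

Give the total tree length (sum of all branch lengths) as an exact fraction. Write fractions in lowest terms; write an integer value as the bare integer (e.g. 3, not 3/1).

1427/20

iteration 1: select K,M (d=5); attach at lengths (5/2, 5/2); label the merged cluster KM
  updated: d(E,KM)=34, d(KM,L)=41, d(KM,T)=13, d(KM,Z)=63/2
iteration 2: select L,T (d=12); attach at lengths (6, 6); label the merged cluster LT
  updated: d(E,LT)=39, d(KM,LT)=27, d(LT,Z)=26
iteration 3: select LT,Z (d=26); attach at lengths (7, 13); label the merged cluster LTZ
  updated: d(E,LTZ)=110/3, d(KM,LTZ)=57/2
iteration 4: select KM,LTZ (d=57/2); attach at lengths (47/4, 5/4); label the merged cluster KLMTZ
  updated: d(E,KLMTZ)=178/5
iteration 5: select E,KLMTZ (d=178/5); attach at lengths (89/5, 71/20); label the merged cluster EKLMTZ
final tree: (E:89/5,((K:5/2,M:5/2):47/4,((L:6,T:6):7,Z:13):5/4):71/20)
total length: 1427/20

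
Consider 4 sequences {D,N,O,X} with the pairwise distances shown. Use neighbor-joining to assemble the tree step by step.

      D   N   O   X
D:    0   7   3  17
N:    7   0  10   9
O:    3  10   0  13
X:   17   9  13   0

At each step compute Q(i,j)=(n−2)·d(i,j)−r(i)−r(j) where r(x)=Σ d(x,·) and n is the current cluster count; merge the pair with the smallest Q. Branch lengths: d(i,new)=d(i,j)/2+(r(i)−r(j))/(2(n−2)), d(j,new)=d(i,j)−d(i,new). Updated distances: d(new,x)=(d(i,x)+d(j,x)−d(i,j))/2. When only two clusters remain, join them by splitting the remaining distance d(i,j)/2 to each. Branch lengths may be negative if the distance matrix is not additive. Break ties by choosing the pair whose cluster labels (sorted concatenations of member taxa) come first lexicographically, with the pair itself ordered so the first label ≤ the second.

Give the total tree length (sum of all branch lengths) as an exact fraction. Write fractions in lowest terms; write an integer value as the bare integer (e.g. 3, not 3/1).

1. join D+O (d=3, Q=-47) ⇒ DO; edges |D|=7/4, |O|=5/4
  updated: d(DO,N)=7, d(DO,X)=27/2
2. join DO+N (d=7, Q=-59/2) ⇒ DNO; edges |DO|=23/4, |N|=5/4
  updated: d(DNO,X)=31/4
3. join DNO+X (d=31/4) ⇒ DNOX; edges |DNO|=31/8, |X|=31/8
final tree: (((D:7/4,O:5/4):23/4,N:5/4):31/8,X:31/8)
total length: 71/4

71/4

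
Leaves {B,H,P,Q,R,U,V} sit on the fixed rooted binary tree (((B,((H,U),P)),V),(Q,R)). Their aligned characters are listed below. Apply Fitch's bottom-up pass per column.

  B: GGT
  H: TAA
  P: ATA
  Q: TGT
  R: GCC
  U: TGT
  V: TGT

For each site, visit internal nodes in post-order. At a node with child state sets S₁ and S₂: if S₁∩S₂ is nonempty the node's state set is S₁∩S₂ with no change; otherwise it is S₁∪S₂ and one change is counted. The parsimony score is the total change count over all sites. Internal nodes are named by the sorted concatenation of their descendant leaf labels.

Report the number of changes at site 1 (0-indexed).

3

HU@0: {T} ∩ {T} = {T} (intersection, +0)
HPU@0: {T} ∪ {A} = {A,T} (union, +1)
BHPU@0: {G} ∪ {A,T} = {A,G,T} (union, +1)
BHPUV@0: {A,G,T} ∩ {T} = {T} (intersection, +0)
QR@0: {T} ∪ {G} = {G,T} (union, +1)
BHPQRUV@0: {T} ∩ {G,T} = {T} (intersection, +0)
HU@1: {A} ∪ {G} = {A,G} (union, +1)
HPU@1: {A,G} ∪ {T} = {A,G,T} (union, +1)
BHPU@1: {G} ∩ {A,G,T} = {G} (intersection, +0)
BHPUV@1: {G} ∩ {G} = {G} (intersection, +0)
QR@1: {G} ∪ {C} = {C,G} (union, +1)
BHPQRUV@1: {G} ∩ {C,G} = {G} (intersection, +0)
HU@2: {A} ∪ {T} = {A,T} (union, +1)
HPU@2: {A,T} ∩ {A} = {A} (intersection, +0)
BHPU@2: {T} ∪ {A} = {A,T} (union, +1)
BHPUV@2: {A,T} ∩ {T} = {T} (intersection, +0)
QR@2: {T} ∪ {C} = {C,T} (union, +1)
BHPQRUV@2: {T} ∩ {C,T} = {T} (intersection, +0)
per-site changes: [3, 3, 3]; total = 9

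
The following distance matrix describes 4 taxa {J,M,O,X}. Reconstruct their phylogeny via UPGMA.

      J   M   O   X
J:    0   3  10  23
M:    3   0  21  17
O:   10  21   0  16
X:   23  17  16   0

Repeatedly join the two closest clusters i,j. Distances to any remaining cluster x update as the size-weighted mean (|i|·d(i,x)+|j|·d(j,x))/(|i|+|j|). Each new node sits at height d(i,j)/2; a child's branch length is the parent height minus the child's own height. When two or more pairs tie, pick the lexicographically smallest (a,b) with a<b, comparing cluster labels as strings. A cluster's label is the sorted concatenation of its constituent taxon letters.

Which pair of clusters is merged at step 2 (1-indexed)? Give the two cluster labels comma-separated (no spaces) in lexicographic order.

JM,O

1. join J+M (d=3) ⇒ JM; edges |J|=3/2, |M|=3/2
  updated: d(JM,O)=31/2, d(JM,X)=20
2. join JM+O (d=31/2) ⇒ JMO; edges |JM|=25/4, |O|=31/4
  updated: d(JMO,X)=56/3
3. join JMO+X (d=56/3) ⇒ JMOX; edges |JMO|=19/12, |X|=28/3
final tree: (((J:3/2,M:3/2):25/4,O:31/4):19/12,X:28/3)
total length: 335/12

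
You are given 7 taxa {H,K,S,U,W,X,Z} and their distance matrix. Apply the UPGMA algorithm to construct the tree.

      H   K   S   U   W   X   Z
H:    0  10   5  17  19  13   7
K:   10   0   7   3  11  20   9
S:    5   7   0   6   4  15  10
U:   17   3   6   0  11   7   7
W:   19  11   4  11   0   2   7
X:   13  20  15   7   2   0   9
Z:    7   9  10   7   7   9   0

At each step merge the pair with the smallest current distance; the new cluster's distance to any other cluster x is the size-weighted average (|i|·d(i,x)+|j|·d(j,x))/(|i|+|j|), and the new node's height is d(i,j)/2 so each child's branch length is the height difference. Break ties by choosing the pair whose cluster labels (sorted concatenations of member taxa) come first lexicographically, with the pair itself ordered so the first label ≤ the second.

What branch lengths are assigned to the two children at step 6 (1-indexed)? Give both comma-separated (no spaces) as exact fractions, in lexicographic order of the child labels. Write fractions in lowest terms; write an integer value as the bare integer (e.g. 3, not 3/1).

21/20,24/5

1. join W+X (d=2) ⇒ WX; edges |W|=1, |X|=1
  updated: d(H,WX)=16, d(K,WX)=31/2, d(S,WX)=19/2, d(U,WX)=9, d(WX,Z)=8
2. join K+U (d=3) ⇒ KU; edges |K|=3/2, |U|=3/2
  updated: d(H,KU)=27/2, d(KU,S)=13/2, d(KU,WX)=49/4, d(KU,Z)=8
3. join H+S (d=5) ⇒ HS; edges |H|=5/2, |S|=5/2
  updated: d(HS,KU)=10, d(HS,WX)=51/4, d(HS,Z)=17/2
4. join KU+Z (d=8) ⇒ KUZ; edges |KU|=5/2, |Z|=4
  updated: d(HS,KUZ)=19/2, d(KUZ,WX)=65/6
5. join HS+KUZ (d=19/2) ⇒ HKSUZ; edges |HS|=9/4, |KUZ|=3/4
  updated: d(HKSUZ,WX)=58/5
6. join HKSUZ+WX (d=58/5) ⇒ HKSUWXZ; edges |HKSUZ|=21/20, |WX|=24/5
final tree: (((H:5/2,S:5/2):9/4,((K:3/2,U:3/2):5/2,Z:4):3/4):21/20,(W:1,X:1):24/5)
total length: 507/20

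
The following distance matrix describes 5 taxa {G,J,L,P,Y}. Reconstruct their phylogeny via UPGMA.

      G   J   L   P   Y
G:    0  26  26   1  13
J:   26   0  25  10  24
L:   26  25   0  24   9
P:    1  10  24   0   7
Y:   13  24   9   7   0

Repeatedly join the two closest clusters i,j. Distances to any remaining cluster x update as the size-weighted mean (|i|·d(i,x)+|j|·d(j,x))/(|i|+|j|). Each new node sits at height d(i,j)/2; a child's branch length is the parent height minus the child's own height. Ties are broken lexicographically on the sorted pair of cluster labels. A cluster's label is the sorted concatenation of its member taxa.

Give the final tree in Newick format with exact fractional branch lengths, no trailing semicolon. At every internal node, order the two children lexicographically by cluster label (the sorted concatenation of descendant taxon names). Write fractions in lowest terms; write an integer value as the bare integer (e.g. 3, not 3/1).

(((G:1/2,P:1/2):33/4,(L:9/2,Y:9/2):17/4):15/8,J:85/8)

iteration 1: select G,P (d=1); attach at lengths (1/2, 1/2); label the merged cluster GP
  updated: d(GP,J)=18, d(GP,L)=25, d(GP,Y)=10
iteration 2: select L,Y (d=9); attach at lengths (9/2, 9/2); label the merged cluster LY
  updated: d(GP,LY)=35/2, d(J,LY)=49/2
iteration 3: select GP,LY (d=35/2); attach at lengths (33/4, 17/4); label the merged cluster GLPY
  updated: d(GLPY,J)=85/4
iteration 4: select GLPY,J (d=85/4); attach at lengths (15/8, 85/8); label the merged cluster GJLPY
final tree: (((G:1/2,P:1/2):33/4,(L:9/2,Y:9/2):17/4):15/8,J:85/8)
total length: 35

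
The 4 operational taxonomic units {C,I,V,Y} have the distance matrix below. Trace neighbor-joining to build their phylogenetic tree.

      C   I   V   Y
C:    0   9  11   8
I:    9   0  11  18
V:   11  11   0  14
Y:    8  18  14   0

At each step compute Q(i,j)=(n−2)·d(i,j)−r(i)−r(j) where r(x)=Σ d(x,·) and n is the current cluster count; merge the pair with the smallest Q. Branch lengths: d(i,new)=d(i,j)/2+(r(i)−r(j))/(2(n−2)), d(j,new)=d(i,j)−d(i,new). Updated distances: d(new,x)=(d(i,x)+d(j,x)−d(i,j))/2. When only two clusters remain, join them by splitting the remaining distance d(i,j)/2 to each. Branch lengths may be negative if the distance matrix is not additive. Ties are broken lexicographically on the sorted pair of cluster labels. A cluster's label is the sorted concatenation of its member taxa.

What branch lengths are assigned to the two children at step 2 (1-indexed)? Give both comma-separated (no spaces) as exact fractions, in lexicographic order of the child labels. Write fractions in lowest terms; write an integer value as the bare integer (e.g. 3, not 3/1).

7/2,6

1. join C+Y (d=8, Q=-52) ⇒ CY; edges |C|=1, |Y|=7
  updated: d(CY,I)=19/2, d(CY,V)=17/2
2. join CY+I (d=19/2, Q=-29) ⇒ CIY; edges |CY|=7/2, |I|=6
  updated: d(CIY,V)=5
3. join CIY+V (d=5) ⇒ CIVY; edges |CIY|=5/2, |V|=5/2
final tree: (((C:1,Y:7):7/2,I:6):5/2,V:5/2)
total length: 45/2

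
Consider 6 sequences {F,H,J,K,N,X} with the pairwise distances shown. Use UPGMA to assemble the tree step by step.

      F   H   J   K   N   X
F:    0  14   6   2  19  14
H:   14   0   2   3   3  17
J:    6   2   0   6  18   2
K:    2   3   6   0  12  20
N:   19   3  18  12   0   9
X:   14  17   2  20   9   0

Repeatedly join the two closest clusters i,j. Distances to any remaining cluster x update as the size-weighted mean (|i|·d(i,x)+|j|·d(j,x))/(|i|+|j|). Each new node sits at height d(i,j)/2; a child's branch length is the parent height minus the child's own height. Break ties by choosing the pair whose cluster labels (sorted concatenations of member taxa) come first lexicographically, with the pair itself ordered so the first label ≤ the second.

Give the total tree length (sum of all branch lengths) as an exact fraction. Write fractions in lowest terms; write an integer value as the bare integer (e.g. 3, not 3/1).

93/4

step 1: merge (F,K) at d=2; branch lengths F→1, K→1; new cluster FK
  updated: d(FK,H)=17/2, d(FK,J)=6, d(FK,N)=31/2, d(FK,X)=17
step 2: merge (H,J) at d=2; branch lengths H→1, J→1; new cluster HJ
  updated: d(FK,HJ)=29/4, d(HJ,N)=21/2, d(HJ,X)=19/2
step 3: merge (FK,HJ) at d=29/4; branch lengths FK→21/8, HJ→21/8; new cluster FHJK
  updated: d(FHJK,N)=13, d(FHJK,X)=53/4
step 4: merge (N,X) at d=9; branch lengths N→9/2, X→9/2; new cluster NX
  updated: d(FHJK,NX)=105/8
step 5: merge (FHJK,NX) at d=105/8; branch lengths FHJK→47/16, NX→33/16; new cluster FHJKNX
final tree: (((F:1,K:1):21/8,(H:1,J:1):21/8):47/16,(N:9/2,X:9/2):33/16)
total length: 93/4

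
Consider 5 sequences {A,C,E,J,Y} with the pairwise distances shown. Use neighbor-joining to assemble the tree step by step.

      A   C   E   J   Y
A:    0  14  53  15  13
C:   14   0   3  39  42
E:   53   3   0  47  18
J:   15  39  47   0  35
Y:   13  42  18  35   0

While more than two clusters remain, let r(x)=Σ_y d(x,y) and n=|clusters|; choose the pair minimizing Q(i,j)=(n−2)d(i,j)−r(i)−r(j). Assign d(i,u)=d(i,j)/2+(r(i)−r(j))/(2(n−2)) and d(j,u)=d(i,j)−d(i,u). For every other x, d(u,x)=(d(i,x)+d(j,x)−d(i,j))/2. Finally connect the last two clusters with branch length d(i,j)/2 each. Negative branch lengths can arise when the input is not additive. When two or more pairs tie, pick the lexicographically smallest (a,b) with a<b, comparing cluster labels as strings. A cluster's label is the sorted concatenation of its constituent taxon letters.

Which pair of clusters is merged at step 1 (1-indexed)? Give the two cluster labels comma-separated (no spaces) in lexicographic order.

C,E

1. join C+E (d=3, Q=-210) ⇒ CE; edges |C|=-7/3, |E|=16/3
  updated: d(A,CE)=32, d(CE,J)=83/2, d(CE,Y)=57/2
2. join A+J (d=15, Q=-243/2) ⇒ AJ; edges |A|=-3/8, |J|=123/8
  updated: d(AJ,CE)=117/4, d(AJ,Y)=33/2
3. join AJ+CE (d=117/4, Q=-297/4) ⇒ ACEJ; edges |AJ|=69/8, |CE|=165/8
  updated: d(ACEJ,Y)=63/8
4. join ACEJ+Y (d=63/8) ⇒ ACEJY; edges |ACEJ|=63/16, |Y|=63/16
final tree: (((A:-3/8,J:123/8):69/8,(C:-7/3,E:16/3):165/8):63/16,Y:63/16)
total length: 441/8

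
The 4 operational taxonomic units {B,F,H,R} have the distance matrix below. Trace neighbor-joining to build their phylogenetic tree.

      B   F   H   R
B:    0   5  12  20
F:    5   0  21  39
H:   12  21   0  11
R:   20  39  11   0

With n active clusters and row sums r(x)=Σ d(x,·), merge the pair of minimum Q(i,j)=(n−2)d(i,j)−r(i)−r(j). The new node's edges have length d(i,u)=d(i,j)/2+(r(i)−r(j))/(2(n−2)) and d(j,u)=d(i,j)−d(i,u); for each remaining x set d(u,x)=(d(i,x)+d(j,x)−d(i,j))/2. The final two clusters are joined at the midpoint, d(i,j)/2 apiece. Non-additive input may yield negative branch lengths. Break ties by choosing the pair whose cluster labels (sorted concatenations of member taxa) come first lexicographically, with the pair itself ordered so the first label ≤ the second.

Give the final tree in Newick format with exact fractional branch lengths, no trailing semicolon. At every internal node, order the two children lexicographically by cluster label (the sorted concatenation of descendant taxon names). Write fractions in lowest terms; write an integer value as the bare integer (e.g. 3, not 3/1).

step 1: merge (B,F) at d=5, Q=-92; branch lengths B→-9/2, F→19/2; new cluster BF
  updated: d(BF,H)=14, d(BF,R)=27
step 2: merge (BF,H) at d=14, Q=-52; branch lengths BF→15, H→-1; new cluster BFH
  updated: d(BFH,R)=12
step 3: merge (BFH,R) at d=12; branch lengths BFH→6, R→6; new cluster BFHR
final tree: (((B:-9/2,F:19/2):15,H:-1):6,R:6)
total length: 31

(((B:-9/2,F:19/2):15,H:-1):6,R:6)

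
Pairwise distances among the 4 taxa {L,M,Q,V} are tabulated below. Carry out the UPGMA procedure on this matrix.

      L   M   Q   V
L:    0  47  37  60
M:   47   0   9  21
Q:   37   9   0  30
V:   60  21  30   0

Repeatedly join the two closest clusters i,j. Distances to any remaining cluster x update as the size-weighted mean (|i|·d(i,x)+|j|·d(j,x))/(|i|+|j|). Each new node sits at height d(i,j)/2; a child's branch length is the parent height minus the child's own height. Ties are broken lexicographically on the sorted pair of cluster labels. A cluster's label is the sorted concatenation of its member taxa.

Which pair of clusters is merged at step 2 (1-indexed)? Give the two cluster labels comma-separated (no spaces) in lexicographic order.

step 1: merge (M,Q) at d=9; branch lengths M→9/2, Q→9/2; new cluster MQ
  updated: d(L,MQ)=42, d(MQ,V)=51/2
step 2: merge (MQ,V) at d=51/2; branch lengths MQ→33/4, V→51/4; new cluster MQV
  updated: d(L,MQV)=48
step 3: merge (L,MQV) at d=48; branch lengths L→24, MQV→45/4; new cluster LMQV
final tree: (L:24,((M:9/2,Q:9/2):33/4,V:51/4):45/4)
total length: 261/4

MQ,V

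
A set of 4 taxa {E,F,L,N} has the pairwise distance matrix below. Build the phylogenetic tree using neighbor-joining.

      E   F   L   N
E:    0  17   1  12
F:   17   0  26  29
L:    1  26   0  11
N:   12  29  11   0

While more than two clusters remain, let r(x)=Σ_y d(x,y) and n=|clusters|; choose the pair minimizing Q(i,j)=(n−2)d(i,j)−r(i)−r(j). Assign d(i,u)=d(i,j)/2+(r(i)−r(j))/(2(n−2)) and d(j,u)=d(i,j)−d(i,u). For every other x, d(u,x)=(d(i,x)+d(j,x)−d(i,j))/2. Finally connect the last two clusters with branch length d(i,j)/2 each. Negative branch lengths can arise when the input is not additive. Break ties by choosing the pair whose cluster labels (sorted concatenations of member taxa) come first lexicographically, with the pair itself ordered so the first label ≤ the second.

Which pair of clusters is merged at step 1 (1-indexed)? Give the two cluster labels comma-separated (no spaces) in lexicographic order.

1. join E+F (d=17, Q=-68) ⇒ EF; edges |E|=-2, |F|=19
  updated: d(EF,L)=5, d(EF,N)=12
2. join EF+L (d=5, Q=-28) ⇒ EFL; edges |EF|=3, |L|=2
  updated: d(EFL,N)=9
3. join EFL+N (d=9) ⇒ EFLN; edges |EFL|=9/2, |N|=9/2
final tree: (((E:-2,F:19):3,L:2):9/2,N:9/2)
total length: 31

E,F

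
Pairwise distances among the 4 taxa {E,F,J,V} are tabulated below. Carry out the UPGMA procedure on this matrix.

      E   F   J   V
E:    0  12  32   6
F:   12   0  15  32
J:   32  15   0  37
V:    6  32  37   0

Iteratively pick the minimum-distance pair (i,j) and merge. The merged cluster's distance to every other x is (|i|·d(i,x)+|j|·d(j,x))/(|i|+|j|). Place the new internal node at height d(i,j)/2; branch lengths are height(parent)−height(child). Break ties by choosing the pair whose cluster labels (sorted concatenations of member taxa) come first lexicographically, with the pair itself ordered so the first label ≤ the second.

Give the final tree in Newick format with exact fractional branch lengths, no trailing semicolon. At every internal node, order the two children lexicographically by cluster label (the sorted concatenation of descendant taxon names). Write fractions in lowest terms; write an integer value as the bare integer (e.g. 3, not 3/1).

((E:3,V:3):89/8,(F:15/2,J:15/2):53/8)

1. join E+V (d=6) ⇒ EV; edges |E|=3, |V|=3
  updated: d(EV,F)=22, d(EV,J)=69/2
2. join F+J (d=15) ⇒ FJ; edges |F|=15/2, |J|=15/2
  updated: d(EV,FJ)=113/4
3. join EV+FJ (d=113/4) ⇒ EFJV; edges |EV|=89/8, |FJ|=53/8
final tree: ((E:3,V:3):89/8,(F:15/2,J:15/2):53/8)
total length: 155/4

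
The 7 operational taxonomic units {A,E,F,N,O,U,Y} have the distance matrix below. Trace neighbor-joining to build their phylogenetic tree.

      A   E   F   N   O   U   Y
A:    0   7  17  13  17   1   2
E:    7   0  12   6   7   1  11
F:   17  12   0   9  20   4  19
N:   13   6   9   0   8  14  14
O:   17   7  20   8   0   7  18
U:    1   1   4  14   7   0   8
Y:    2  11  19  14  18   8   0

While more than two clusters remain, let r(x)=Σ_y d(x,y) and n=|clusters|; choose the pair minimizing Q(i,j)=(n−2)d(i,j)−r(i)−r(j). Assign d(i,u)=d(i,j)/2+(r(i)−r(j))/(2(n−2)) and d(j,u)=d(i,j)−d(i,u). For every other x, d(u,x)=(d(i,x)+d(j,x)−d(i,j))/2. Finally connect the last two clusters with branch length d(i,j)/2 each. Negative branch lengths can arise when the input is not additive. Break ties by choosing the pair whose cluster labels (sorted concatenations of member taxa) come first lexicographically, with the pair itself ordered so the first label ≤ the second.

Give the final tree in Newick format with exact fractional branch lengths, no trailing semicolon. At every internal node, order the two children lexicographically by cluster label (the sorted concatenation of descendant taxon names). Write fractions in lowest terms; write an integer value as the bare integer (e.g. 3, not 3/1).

step 1: merge (A,Y) at d=2, Q=-119; branch lengths A→-1/2, Y→5/2; new cluster AY
  updated: d(AY,E)=8, d(AY,F)=17, d(AY,N)=25/2, d(AY,O)=33/2, d(AY,U)=7/2
step 2: merge (N,O) at d=8, Q=-76; branch lengths N→23/8, O→41/8; new cluster NO
  updated: d(AY,NO)=21/2, d(E,NO)=5/2, d(F,NO)=21/2, d(NO,U)=13/2
step 3: merge (F,U) at d=4, Q=-93/2; branch lengths F→27/4, U→-11/4; new cluster FU
  updated: d(AY,FU)=33/4, d(E,FU)=9/2, d(FU,NO)=13/2
step 4: merge (AY,FU) at d=33/4, Q=-59/2; branch lengths AY→6, FU→9/4; new cluster AFUY
  updated: d(AFUY,E)=17/8, d(AFUY,NO)=35/8
step 5: merge (AFUY,E) at d=17/8, Q=-9; branch lengths AFUY→2, E→1/8; new cluster AEFUY
  updated: d(AEFUY,NO)=19/8
step 6: merge (AEFUY,NO) at d=19/8; branch lengths AEFUY→19/16, NO→19/16; new cluster AEFNOUY
final tree: ((((A:-1/2,Y:5/2):6,(F:27/4,U:-11/4):9/4):2,E:1/8):19/16,(N:23/8,O:41/8):19/16)
total length: 107/4

((((A:-1/2,Y:5/2):6,(F:27/4,U:-11/4):9/4):2,E:1/8):19/16,(N:23/8,O:41/8):19/16)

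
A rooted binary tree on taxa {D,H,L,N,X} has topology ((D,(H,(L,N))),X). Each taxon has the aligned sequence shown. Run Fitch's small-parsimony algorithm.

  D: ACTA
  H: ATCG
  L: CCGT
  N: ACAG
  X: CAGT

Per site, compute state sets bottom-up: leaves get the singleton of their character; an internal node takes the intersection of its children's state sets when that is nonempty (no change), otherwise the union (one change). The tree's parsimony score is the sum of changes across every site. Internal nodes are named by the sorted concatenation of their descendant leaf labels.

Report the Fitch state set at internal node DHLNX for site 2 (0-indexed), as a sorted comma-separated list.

[col 0] LN: children L:{C}, N:{A} ∪→ {A,C}; cost 1
[col 0] HLN: children H:{A}, LN:{A,C} ∩→ {A}; cost 0
[col 0] DHLN: children D:{A}, HLN:{A} ∩→ {A}; cost 0
[col 0] DHLNX: children DHLN:{A}, X:{C} ∪→ {A,C}; cost 1
[col 1] LN: children L:{C}, N:{C} ∩→ {C}; cost 0
[col 1] HLN: children H:{T}, LN:{C} ∪→ {C,T}; cost 1
[col 1] DHLN: children D:{C}, HLN:{C,T} ∩→ {C}; cost 0
[col 1] DHLNX: children DHLN:{C}, X:{A} ∪→ {A,C}; cost 1
[col 2] LN: children L:{G}, N:{A} ∪→ {A,G}; cost 1
[col 2] HLN: children H:{C}, LN:{A,G} ∪→ {A,C,G}; cost 1
[col 2] DHLN: children D:{T}, HLN:{A,C,G} ∪→ {A,C,G,T}; cost 1
[col 2] DHLNX: children DHLN:{A,C,G,T}, X:{G} ∩→ {G}; cost 0
[col 3] LN: children L:{T}, N:{G} ∪→ {G,T}; cost 1
[col 3] HLN: children H:{G}, LN:{G,T} ∩→ {G}; cost 0
[col 3] DHLN: children D:{A}, HLN:{G} ∪→ {A,G}; cost 1
[col 3] DHLNX: children DHLN:{A,G}, X:{T} ∪→ {A,G,T}; cost 1
per-site changes: [2, 2, 3, 3]; total = 10

G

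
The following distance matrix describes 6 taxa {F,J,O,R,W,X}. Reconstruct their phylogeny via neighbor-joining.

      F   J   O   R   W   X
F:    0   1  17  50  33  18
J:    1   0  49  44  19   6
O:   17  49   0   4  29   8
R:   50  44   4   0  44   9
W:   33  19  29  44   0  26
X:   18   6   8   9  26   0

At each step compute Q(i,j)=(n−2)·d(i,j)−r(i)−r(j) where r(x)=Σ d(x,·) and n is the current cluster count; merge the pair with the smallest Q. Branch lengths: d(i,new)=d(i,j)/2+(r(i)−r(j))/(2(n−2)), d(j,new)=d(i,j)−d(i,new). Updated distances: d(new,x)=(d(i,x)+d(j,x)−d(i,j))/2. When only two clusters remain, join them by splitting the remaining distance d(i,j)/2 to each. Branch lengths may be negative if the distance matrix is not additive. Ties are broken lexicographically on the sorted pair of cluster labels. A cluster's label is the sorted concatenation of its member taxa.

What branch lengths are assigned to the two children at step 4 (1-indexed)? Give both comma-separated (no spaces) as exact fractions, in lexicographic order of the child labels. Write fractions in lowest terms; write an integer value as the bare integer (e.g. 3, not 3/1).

1. join O+R (d=4, Q=-242) ⇒ OR; edges |O|=-7/2, |R|=15/2
  updated: d(F,OR)=63/2, d(J,OR)=89/2, d(OR,W)=69/2, d(OR,X)=13/2
2. join OR+X (d=13/2, Q=-154) ⇒ ORX; edges |OR|=40/3, |X|=-41/6
  updated: d(F,ORX)=43/2, d(J,ORX)=22, d(ORX,W)=27
3. join F+J (d=1, Q=-191/2) ⇒ FJ; edges |F|=31/8, |J|=-23/8
  updated: d(FJ,ORX)=85/4, d(FJ,W)=51/2
4. join FJ+ORX (d=85/4, Q=-295/4) ⇒ FJORX; edges |FJ|=79/8, |ORX|=91/8
  updated: d(FJORX,W)=125/8
5. join FJORX+W (d=125/8) ⇒ FJORWX; edges |FJORX|=125/16, |W|=125/16
final tree: (((F:31/8,J:-23/8):79/8,((O:-7/2,R:15/2):40/3,X:-41/6):91/8):125/16,W:125/16)
total length: 387/8

79/8,91/8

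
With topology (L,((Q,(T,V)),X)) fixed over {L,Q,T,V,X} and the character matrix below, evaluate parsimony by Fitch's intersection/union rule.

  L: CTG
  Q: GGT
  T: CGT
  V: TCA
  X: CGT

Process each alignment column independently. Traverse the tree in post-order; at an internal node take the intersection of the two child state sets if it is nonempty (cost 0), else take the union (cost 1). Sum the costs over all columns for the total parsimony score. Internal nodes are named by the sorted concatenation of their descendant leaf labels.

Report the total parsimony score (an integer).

6

[col 0] TV: children T:{C}, V:{T} ∪→ {C,T}; cost 1
[col 0] QTV: children Q:{G}, TV:{C,T} ∪→ {C,G,T}; cost 1
[col 0] QTVX: children QTV:{C,G,T}, X:{C} ∩→ {C}; cost 0
[col 0] LQTVX: children L:{C}, QTVX:{C} ∩→ {C}; cost 0
[col 1] TV: children T:{G}, V:{C} ∪→ {C,G}; cost 1
[col 1] QTV: children Q:{G}, TV:{C,G} ∩→ {G}; cost 0
[col 1] QTVX: children QTV:{G}, X:{G} ∩→ {G}; cost 0
[col 1] LQTVX: children L:{T}, QTVX:{G} ∪→ {G,T}; cost 1
[col 2] TV: children T:{T}, V:{A} ∪→ {A,T}; cost 1
[col 2] QTV: children Q:{T}, TV:{A,T} ∩→ {T}; cost 0
[col 2] QTVX: children QTV:{T}, X:{T} ∩→ {T}; cost 0
[col 2] LQTVX: children L:{G}, QTVX:{T} ∪→ {G,T}; cost 1
per-site changes: [2, 2, 2]; total = 6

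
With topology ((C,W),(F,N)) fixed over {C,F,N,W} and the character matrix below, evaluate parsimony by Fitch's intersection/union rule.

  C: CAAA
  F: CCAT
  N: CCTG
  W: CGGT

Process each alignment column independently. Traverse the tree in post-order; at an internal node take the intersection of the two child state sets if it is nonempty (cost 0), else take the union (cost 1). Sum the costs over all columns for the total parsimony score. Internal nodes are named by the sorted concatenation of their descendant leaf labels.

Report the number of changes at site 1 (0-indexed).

CW@0: {C} ∩ {C} = {C} (intersection, +0)
FN@0: {C} ∩ {C} = {C} (intersection, +0)
CFNW@0: {C} ∩ {C} = {C} (intersection, +0)
CW@1: {A} ∪ {G} = {A,G} (union, +1)
FN@1: {C} ∩ {C} = {C} (intersection, +0)
CFNW@1: {A,G} ∪ {C} = {A,C,G} (union, +1)
CW@2: {A} ∪ {G} = {A,G} (union, +1)
FN@2: {A} ∪ {T} = {A,T} (union, +1)
CFNW@2: {A,G} ∩ {A,T} = {A} (intersection, +0)
CW@3: {A} ∪ {T} = {A,T} (union, +1)
FN@3: {T} ∪ {G} = {G,T} (union, +1)
CFNW@3: {A,T} ∩ {G,T} = {T} (intersection, +0)
per-site changes: [0, 2, 2, 2]; total = 6

2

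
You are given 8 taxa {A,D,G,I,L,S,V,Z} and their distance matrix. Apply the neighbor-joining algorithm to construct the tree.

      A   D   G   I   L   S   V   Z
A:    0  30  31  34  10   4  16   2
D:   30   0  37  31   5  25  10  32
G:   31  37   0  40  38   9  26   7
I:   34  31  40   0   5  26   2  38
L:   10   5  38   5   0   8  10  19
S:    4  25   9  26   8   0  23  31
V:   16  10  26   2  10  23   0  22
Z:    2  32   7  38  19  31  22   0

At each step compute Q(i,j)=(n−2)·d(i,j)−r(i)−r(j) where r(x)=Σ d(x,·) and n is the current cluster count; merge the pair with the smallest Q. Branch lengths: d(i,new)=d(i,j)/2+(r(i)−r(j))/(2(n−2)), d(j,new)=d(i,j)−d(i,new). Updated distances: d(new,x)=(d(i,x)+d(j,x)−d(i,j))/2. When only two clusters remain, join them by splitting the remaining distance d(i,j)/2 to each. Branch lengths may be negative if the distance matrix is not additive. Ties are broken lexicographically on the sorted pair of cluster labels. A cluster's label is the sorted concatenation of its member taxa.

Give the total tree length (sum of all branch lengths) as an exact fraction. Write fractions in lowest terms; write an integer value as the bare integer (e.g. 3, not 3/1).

1. join G+Z (d=7, Q=-297) ⇒ GZ; edges |G|=79/12, |Z|=5/12
  updated: d(A,GZ)=13, d(D,GZ)=31, d(GZ,I)=71/2, d(GZ,L)=25, d(GZ,S)=33/2, d(GZ,V)=41/2
2. join I+V (d=2, Q=-205) ⇒ IV; edges |I|=31/5, |V|=-21/5
  updated: d(A,IV)=24, d(D,IV)=39/2, d(GZ,IV)=27, d(IV,L)=13/2, d(IV,S)=47/2
3. join D+L (d=5, Q=-145) ⇒ DL; edges |D|=19/2, |L|=-9/2
  updated: d(A,DL)=35/2, d(DL,GZ)=51/2, d(DL,IV)=21/2, d(DL,S)=14
4. join DL+IV (d=21/2, Q=-121) ⇒ DILV; edges |DL|=7/3, |IV|=49/6
  updated: d(A,DILV)=31/2, d(DILV,GZ)=21, d(DILV,S)=27/2
5. join A+S (d=4, Q=-117/2) ⇒ AS; edges |A|=13/8, |S|=19/8
  updated: d(AS,DILV)=25/2, d(AS,GZ)=51/4
6. join AS+DILV (d=25/2, Q=-185/4) ⇒ ADILSV; edges |AS|=17/8, |DILV|=83/8
  updated: d(ADILSV,GZ)=85/8
7. join ADILSV+GZ (d=85/8) ⇒ ADGILSVZ; edges |ADILSV|=85/16, |GZ|=85/16
final tree: (((A:13/8,S:19/8):17/8,((D:19/2,L:-9/2):7/3,(I:31/5,V:-21/5):49/6):83/8):85/16,(G:79/12,Z:5/12):85/16)
total length: 413/8

413/8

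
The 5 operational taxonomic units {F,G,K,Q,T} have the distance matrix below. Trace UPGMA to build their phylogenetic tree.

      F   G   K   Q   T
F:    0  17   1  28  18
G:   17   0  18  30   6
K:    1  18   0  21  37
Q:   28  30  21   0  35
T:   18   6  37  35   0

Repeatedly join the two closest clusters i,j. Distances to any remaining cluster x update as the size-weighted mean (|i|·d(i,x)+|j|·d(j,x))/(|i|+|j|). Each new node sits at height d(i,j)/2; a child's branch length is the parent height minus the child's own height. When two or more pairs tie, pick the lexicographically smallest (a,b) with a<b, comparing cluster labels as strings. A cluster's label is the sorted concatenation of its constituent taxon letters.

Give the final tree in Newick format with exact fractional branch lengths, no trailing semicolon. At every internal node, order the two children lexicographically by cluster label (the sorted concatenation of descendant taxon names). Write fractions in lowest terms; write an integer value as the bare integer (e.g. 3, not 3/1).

(((F:1/2,K:1/2):43/4,(G:3,T:3):33/4):3,Q:57/4)

iteration 1: select F,K (d=1); attach at lengths (1/2, 1/2); label the merged cluster FK
  updated: d(FK,G)=35/2, d(FK,Q)=49/2, d(FK,T)=55/2
iteration 2: select G,T (d=6); attach at lengths (3, 3); label the merged cluster GT
  updated: d(FK,GT)=45/2, d(GT,Q)=65/2
iteration 3: select FK,GT (d=45/2); attach at lengths (43/4, 33/4); label the merged cluster FGKT
  updated: d(FGKT,Q)=57/2
iteration 4: select FGKT,Q (d=57/2); attach at lengths (3, 57/4); label the merged cluster FGKQT
final tree: (((F:1/2,K:1/2):43/4,(G:3,T:3):33/4):3,Q:57/4)
total length: 173/4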